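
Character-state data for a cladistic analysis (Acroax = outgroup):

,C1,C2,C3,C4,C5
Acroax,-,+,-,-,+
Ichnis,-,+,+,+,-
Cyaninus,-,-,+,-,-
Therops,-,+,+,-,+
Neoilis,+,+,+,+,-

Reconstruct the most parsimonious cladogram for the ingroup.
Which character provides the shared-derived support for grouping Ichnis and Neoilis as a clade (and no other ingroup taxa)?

C4

Character polarity is set by the outgroup: the derived state is whichever differs from the outgroup's state, so for C2, C5 the derived state is '-', and for the remaining characters it is '+'.
C1: derived state '+' in Neoilis only — an autapomorphy, so it tells us nothing about relationships among taxa.
C2 (derived state '-') is unique to Cyaninus (autapomorphy; uninformative for grouping).
C3 (derived state '+') is shared by all ingroup taxa — unites the whole ingroup.
C4: derived state '+' in Ichnis and Neoilis only — synapomorphy for {Ichnis, Neoilis}.
C5: derived state '-' in Cyaninus, Ichnis, and Neoilis only — synapomorphy for {Cyaninus, Ichnis, Neoilis}.
Most parsimonious ingroup topology: (((Ichnis,Neoilis),Cyaninus),Therops).
The clade {Ichnis, Neoilis} is supported by C4: its derived state '+' occurs in exactly those taxa and in no other taxon (including the outgroup).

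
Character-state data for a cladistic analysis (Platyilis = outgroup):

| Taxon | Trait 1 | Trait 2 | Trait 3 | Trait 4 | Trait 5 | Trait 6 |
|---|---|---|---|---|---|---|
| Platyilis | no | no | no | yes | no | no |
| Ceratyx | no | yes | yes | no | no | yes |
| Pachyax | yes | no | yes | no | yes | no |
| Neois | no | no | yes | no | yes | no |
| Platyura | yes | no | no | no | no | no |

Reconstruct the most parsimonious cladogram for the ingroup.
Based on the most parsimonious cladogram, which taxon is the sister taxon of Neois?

Character polarity is set by the outgroup: the derived state is whichever differs from the outgroup's state, so for Trait 4 the derived state is 'no', and for the remaining characters it is 'yes'.
Trait 1 (state 'yes') occurs in Pachyax and Platyura but conflicts with the nesting implied by the other characters — most parsimoniously interpreted as homoplasy.
Trait 2: derived state 'yes' in Ceratyx only — an autapomorphy, so it tells us nothing about relationships among taxa.
Trait 3 (derived state 'yes') is shared by Ceratyx, Neois, and Pachyax — a synapomorphy uniting that clade.
Trait 4 (derived state 'no') is shared by all ingroup taxa — unites the whole ingroup.
Only Neois and Pachyax show the derived state 'yes' for Trait 5, supporting them as a clade.
Trait 6 (derived state 'yes') is unique to Ceratyx (autapomorphy; uninformative for grouping).
Most parsimonious ingroup topology: ((Ceratyx,(Pachyax,Neois)),Platyura).
Neois and Pachyax form a cherry on this tree, so they are sister taxa.

Pachyax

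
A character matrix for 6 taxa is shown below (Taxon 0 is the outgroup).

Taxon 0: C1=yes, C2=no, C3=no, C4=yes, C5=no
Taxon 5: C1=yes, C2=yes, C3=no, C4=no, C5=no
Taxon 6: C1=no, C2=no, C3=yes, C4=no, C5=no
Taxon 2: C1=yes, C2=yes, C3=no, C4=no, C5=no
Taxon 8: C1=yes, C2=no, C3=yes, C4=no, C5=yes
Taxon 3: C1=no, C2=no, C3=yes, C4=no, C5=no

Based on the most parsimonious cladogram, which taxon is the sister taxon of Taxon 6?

Character polarity is set by the outgroup: the derived state is whichever differs from the outgroup's state, so for C1, C4 the derived state is 'no', and for the remaining characters it is 'yes'.
Only Taxon 3 and Taxon 6 show the derived state 'no' for C1, supporting them as a clade.
Only Taxon 2 and Taxon 5 show the derived state 'yes' for C2, supporting them as a clade.
C3 (derived state 'yes') is shared by Taxon 3, Taxon 6, and Taxon 8 — a synapomorphy uniting that clade.
C4 (derived state 'no') is shared by all ingroup taxa — unites the whole ingroup.
C5 (derived state 'yes') is unique to Taxon 8 (autapomorphy; uninformative for grouping).
Most parsimonious ingroup topology: ((Taxon 5,Taxon 2),((Taxon 6,Taxon 3),Taxon 8)).
Taxon 6 and Taxon 3 form a cherry on this tree, so they are sister taxa.

Taxon 3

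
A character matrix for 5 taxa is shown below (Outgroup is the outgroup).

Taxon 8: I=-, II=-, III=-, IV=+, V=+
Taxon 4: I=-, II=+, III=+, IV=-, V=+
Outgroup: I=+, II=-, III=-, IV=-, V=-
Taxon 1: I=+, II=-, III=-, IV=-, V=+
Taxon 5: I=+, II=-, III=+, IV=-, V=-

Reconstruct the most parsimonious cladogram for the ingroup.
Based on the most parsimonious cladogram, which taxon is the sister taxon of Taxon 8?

Taxon 4

Character polarity is set by the outgroup: the derived state is whichever differs from the outgroup's state, so for I the derived state is '-', and for the remaining characters it is '+'.
I: derived state '-' in Taxon 4 and Taxon 8 only — synapomorphy for {Taxon 4, Taxon 8}.
II: derived state '+' in Taxon 4 only — an autapomorphy, so it tells us nothing about relationships among taxa.
III groups Taxon 4 and Taxon 5, which is incompatible with the clades supported by the remaining characters; treating it as convergent (homoplasy) costs fewer steps than any alternative tree.
IV (derived state '+') is unique to Taxon 8 (autapomorphy; uninformative for grouping).
Only Taxon 1, Taxon 4, and Taxon 8 show the derived state '+' for V, supporting them as a clade.
Most parsimonious ingroup topology: (Taxon 5,((Taxon 8,Taxon 4),Taxon 1)).
Taxon 8 and Taxon 4 form a cherry on this tree, so they are sister taxa.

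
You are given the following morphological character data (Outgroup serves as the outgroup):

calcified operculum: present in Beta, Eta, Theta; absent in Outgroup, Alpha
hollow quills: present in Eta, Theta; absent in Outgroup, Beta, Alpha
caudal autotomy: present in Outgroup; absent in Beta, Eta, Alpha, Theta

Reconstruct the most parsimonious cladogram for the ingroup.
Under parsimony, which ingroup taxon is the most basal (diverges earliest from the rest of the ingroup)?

Alpha

Character polarity is set by the outgroup: the derived state is whichever differs from the outgroup's state, so for caudal autotomy the derived state is 'absent', and for the remaining characters it is 'present'.
calcified operculum (derived state 'present') is shared by Beta, Eta, and Theta — a synapomorphy uniting that clade.
Only Eta and Theta show the derived state 'present' for hollow quills, supporting them as a clade.
caudal autotomy (derived state 'absent') is shared by all ingroup taxa — unites the whole ingroup.
Most parsimonious ingroup topology: ((Beta,(Eta,Theta)),Alpha).
Alpha is sister to the clade containing all other ingroup taxa, so it is the earliest-diverging (most basal) ingroup lineage.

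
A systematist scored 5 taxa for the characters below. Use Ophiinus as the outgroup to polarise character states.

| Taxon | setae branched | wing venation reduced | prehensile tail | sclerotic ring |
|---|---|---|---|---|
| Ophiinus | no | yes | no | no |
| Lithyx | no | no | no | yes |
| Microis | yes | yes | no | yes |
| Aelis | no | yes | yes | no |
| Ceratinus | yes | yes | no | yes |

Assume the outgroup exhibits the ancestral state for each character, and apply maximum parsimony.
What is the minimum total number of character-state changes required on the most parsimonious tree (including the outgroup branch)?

4

Character polarity is set by the outgroup: the derived state is whichever differs from the outgroup's state, so for wing venation reduced the derived state is 'no', and for the remaining characters it is 'yes'.
Only Ceratinus and Microis show the derived state 'yes' for setae branched, supporting them as a clade.
wing venation reduced: derived state 'no' in Lithyx only — an autapomorphy, so it tells us nothing about relationships among taxa.
prehensile tail (derived state 'yes') is unique to Aelis (autapomorphy; uninformative for grouping).
Only Ceratinus, Lithyx, and Microis show the derived state 'yes' for sclerotic ring, supporting them as a clade.
Most parsimonious ingroup topology: (Aelis,((Ceratinus,Microis),Lithyx)).
Changes per character on this tree: setae branched: 1; wing venation reduced: 1; prehensile tail: 1; sclerotic ring: 1.
Total = 4.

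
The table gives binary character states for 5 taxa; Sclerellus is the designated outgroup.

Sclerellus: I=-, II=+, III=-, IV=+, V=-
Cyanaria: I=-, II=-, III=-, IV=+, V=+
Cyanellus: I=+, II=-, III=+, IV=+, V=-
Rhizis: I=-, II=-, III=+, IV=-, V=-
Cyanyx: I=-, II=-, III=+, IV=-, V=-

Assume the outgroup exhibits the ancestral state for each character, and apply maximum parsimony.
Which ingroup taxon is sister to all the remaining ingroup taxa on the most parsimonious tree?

Cyanaria

Character polarity is set by the outgroup: the derived state is whichever differs from the outgroup's state, so for II, IV the derived state is '-', and for the remaining characters it is '+'.
I: derived state '+' in Cyanellus only — an autapomorphy, so it tells us nothing about relationships among taxa.
All ingroup taxa share the derived state '-' for II; it defines the ingroup but does not resolve relationships within it.
III: derived state '+' in Cyanellus, Cyanyx, and Rhizis only — synapomorphy for {Cyanellus, Cyanyx, Rhizis}.
Only Cyanyx and Rhizis show the derived state '-' for IV, supporting them as a clade.
V: derived state '+' in Cyanaria only — an autapomorphy, so it tells us nothing about relationships among taxa.
Most parsimonious ingroup topology: (((Cyanyx,Rhizis),Cyanellus),Cyanaria).
Cyanaria is sister to the clade containing all other ingroup taxa, so it is the earliest-diverging (most basal) ingroup lineage.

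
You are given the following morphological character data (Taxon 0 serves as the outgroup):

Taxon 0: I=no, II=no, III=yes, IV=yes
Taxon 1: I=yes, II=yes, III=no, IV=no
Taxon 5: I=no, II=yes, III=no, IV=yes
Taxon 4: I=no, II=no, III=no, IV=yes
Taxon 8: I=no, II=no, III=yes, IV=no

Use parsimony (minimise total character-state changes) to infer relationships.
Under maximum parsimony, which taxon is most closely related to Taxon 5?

Taxon 1

Character polarity is set by the outgroup: the derived state is whichever differs from the outgroup's state, so for III, IV the derived state is 'no', and for the remaining characters it is 'yes'.
I: derived state 'yes' in Taxon 1 only — an autapomorphy, so it tells us nothing about relationships among taxa.
Only Taxon 1 and Taxon 5 show the derived state 'yes' for II, supporting them as a clade.
III: derived state 'no' in Taxon 1, Taxon 4, and Taxon 5 only — synapomorphy for {Taxon 1, Taxon 4, Taxon 5}.
IV (state 'no') occurs in Taxon 1 and Taxon 8 but conflicts with the nesting implied by the other characters — most parsimoniously interpreted as homoplasy.
Most parsimonious ingroup topology: (((Taxon 1,Taxon 5),Taxon 4),Taxon 8).
Taxon 5 and Taxon 1 form a cherry on this tree, so they are sister taxa.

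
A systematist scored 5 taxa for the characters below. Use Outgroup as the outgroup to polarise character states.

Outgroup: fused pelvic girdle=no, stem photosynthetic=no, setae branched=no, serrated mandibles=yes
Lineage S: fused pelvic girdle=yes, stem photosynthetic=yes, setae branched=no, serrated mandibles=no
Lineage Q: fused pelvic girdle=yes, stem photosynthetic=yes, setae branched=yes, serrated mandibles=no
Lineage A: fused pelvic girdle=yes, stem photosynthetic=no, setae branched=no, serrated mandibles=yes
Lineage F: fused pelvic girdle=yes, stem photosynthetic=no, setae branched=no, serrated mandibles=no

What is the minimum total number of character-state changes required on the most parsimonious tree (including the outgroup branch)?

Character polarity is set by the outgroup: the derived state is whichever differs from the outgroup's state, so for serrated mandibles the derived state is 'no', and for the remaining characters it is 'yes'.
fused pelvic girdle (derived state 'yes') is shared by all ingroup taxa — unites the whole ingroup.
stem photosynthetic: derived state 'yes' in Lineage Q and Lineage S only — synapomorphy for {Lineage Q, Lineage S}.
setae branched: derived state 'yes' in Lineage Q only — an autapomorphy, so it tells us nothing about relationships among taxa.
serrated mandibles: derived state 'no' in Lineage F, Lineage Q, and Lineage S only — synapomorphy for {Lineage F, Lineage Q, Lineage S}.
Most parsimonious ingroup topology: (((Lineage S,Lineage Q),Lineage F),Lineage A).
Changes per character on this tree: fused pelvic girdle: 1; stem photosynthetic: 1; setae branched: 1; serrated mandibles: 1.
Total = 4.

4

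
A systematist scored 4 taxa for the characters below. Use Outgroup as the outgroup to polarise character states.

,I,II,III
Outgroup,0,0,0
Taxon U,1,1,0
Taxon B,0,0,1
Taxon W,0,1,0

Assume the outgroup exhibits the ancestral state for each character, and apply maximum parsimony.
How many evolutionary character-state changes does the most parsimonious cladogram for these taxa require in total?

3

The outgroup has state '0' for every character, so '1' is the derived state throughout.
I: derived state '1' in Taxon U only — an autapomorphy, so it tells us nothing about relationships among taxa.
Only Taxon U and Taxon W show the derived state '1' for II, supporting them as a clade.
III (derived state '1') is unique to Taxon B (autapomorphy; uninformative for grouping).
Most parsimonious ingroup topology: ((Taxon U,Taxon W),Taxon B).
Changes per character on this tree: I: 1; II: 1; III: 1.
Total = 3.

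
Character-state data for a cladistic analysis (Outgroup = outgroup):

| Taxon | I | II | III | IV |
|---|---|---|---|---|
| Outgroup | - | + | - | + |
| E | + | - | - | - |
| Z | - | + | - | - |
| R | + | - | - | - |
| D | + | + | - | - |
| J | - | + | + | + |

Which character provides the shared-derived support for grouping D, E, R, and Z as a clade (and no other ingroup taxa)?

IV

Character polarity is set by the outgroup: the derived state is whichever differs from the outgroup's state, so for II, IV the derived state is '-', and for the remaining characters it is '+'.
I: derived state '+' in D, E, and R only — synapomorphy for {D, E, R}.
II (derived state '-') is shared by E and R — a synapomorphy uniting that clade.
III: derived state '+' in J only — an autapomorphy, so it tells us nothing about relationships among taxa.
IV (derived state '-') is shared by D, E, R, and Z — a synapomorphy uniting that clade.
Most parsimonious ingroup topology: ((((E,R),D),Z),J).
The clade {D, E, R, Z} is supported by IV: its derived state '-' occurs in exactly those taxa and in no other taxon (including the outgroup).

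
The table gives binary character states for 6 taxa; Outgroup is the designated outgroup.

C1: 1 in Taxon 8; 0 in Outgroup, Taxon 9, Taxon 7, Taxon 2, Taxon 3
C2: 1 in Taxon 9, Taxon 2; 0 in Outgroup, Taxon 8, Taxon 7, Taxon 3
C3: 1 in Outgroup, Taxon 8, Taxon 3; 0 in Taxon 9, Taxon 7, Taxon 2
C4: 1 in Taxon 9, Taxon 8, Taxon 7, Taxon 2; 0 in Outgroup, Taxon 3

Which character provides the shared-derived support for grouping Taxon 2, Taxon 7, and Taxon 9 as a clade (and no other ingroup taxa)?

Character polarity is set by the outgroup: the derived state is whichever differs from the outgroup's state, so for C3 the derived state is '0', and for the remaining characters it is '1'.
C1: derived state '1' in Taxon 8 only — an autapomorphy, so it tells us nothing about relationships among taxa.
C2: derived state '1' in Taxon 2 and Taxon 9 only — synapomorphy for {Taxon 2, Taxon 9}.
Only Taxon 2, Taxon 7, and Taxon 9 show the derived state '0' for C3, supporting them as a clade.
Only Taxon 2, Taxon 7, Taxon 8, and Taxon 9 show the derived state '1' for C4, supporting them as a clade.
Most parsimonious ingroup topology: ((((Taxon 9,Taxon 2),Taxon 7),Taxon 8),Taxon 3).
The clade {Taxon 2, Taxon 7, Taxon 9} is supported by C3: its derived state '0' occurs in exactly those taxa and in no other taxon (including the outgroup).

C3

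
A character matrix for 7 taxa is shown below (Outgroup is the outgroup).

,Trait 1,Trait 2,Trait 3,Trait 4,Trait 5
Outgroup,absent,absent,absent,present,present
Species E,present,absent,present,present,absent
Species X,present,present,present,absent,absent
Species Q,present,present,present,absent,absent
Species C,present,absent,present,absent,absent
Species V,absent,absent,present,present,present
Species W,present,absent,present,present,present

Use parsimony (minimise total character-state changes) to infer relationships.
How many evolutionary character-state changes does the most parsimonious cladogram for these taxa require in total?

5

Character polarity is set by the outgroup: the derived state is whichever differs from the outgroup's state, so for Trait 4, Trait 5 the derived state is 'absent', and for the remaining characters it is 'present'.
Trait 1: derived state 'present' in Species C, Species E, Species Q, Species W, and Species X only — synapomorphy for {Species C, Species E, Species Q, Species W, Species X}.
Trait 2: derived state 'present' in Species Q and Species X only — synapomorphy for {Species Q, Species X}.
Trait 3 (derived state 'present') is shared by all ingroup taxa — unites the whole ingroup.
Only Species C, Species Q, and Species X show the derived state 'absent' for Trait 4, supporting them as a clade.
Trait 5 (derived state 'absent') is shared by Species C, Species E, Species Q, and Species X — a synapomorphy uniting that clade.
Most parsimonious ingroup topology: (((Species E,((Species X,Species Q),Species C)),Species W),Species V).
Changes per character on this tree: Trait 1: 1; Trait 2: 1; Trait 3: 1; Trait 4: 1; Trait 5: 1.
Total = 5.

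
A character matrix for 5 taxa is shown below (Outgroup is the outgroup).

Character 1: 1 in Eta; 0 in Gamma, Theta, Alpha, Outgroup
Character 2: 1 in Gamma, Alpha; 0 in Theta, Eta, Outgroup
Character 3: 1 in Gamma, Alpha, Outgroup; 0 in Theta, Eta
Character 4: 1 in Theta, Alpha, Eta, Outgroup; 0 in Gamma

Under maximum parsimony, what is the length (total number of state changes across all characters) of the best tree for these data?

Character polarity is set by the outgroup: the derived state is whichever differs from the outgroup's state, so for Character 3, Character 4 the derived state is '0', and for the remaining characters it is '1'.
Character 1: derived state '1' in Eta only — an autapomorphy, so it tells us nothing about relationships among taxa.
Character 2: derived state '1' in Alpha and Gamma only — synapomorphy for {Alpha, Gamma}.
Only Eta and Theta show the derived state '0' for Character 3, supporting them as a clade.
Character 4: derived state '0' in Gamma only — an autapomorphy, so it tells us nothing about relationships among taxa.
Most parsimonious ingroup topology: ((Eta,Theta),(Gamma,Alpha)).
Changes per character on this tree: Character 1: 1; Character 2: 1; Character 3: 1; Character 4: 1.
Total = 4.

4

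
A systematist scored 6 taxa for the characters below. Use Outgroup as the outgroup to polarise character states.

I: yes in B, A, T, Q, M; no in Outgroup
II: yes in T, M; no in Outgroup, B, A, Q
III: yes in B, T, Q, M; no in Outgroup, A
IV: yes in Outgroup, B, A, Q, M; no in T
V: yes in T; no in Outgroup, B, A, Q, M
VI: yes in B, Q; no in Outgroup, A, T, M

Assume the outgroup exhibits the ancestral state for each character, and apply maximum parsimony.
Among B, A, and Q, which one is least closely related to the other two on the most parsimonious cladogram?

Character polarity is set by the outgroup: the derived state is whichever differs from the outgroup's state, so for IV the derived state is 'no', and for the remaining characters it is 'yes'.
All ingroup taxa share the derived state 'yes' for I; it defines the ingroup but does not resolve relationships within it.
II (derived state 'yes') is shared by M and T — a synapomorphy uniting that clade.
III: derived state 'yes' in B, M, Q, and T only — synapomorphy for {B, M, Q, T}.
IV (derived state 'no') is unique to T (autapomorphy; uninformative for grouping).
V (derived state 'yes') is unique to T (autapomorphy; uninformative for grouping).
VI: derived state 'yes' in B and Q only — synapomorphy for {B, Q}.
Most parsimonious ingroup topology: (((B,Q),(T,M)),A).
Q and B share a more recent common ancestor with each other than either does with A, so A is the least closely related of the three.

A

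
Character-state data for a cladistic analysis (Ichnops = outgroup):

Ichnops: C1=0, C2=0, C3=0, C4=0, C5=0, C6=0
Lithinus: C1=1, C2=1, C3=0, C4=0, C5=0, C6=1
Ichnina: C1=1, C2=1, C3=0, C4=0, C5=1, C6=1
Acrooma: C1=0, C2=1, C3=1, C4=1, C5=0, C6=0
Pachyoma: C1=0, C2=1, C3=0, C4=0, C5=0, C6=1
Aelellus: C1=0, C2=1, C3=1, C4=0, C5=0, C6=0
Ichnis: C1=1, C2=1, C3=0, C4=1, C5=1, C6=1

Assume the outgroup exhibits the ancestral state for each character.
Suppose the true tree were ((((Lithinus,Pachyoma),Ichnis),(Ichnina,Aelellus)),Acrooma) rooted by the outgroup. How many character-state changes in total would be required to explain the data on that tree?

12

Map each character onto ((((Lithinus,Pachyoma),Ichnis),(Ichnina,Aelellus)),Acrooma) (rooted by Ichnops) and count the minimum state changes it requires (Fitch parsimony):
C1: 3; C2: 1; C3: 2; C4: 2; C5: 2; C6: 2.
Total tree length = 12.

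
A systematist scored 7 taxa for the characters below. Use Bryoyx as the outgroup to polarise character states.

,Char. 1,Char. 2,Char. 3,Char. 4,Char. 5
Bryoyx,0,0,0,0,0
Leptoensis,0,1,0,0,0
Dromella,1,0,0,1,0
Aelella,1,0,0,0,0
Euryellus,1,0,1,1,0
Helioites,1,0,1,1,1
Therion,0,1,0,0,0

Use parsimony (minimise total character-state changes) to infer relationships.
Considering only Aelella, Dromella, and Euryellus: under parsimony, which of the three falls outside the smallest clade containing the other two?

Aelella

The outgroup has state '0' for every character, so '1' is the derived state throughout.
Char. 1 (derived state '1') is shared by Aelella, Dromella, Euryellus, and Helioites — a synapomorphy uniting that clade.
Only Leptoensis and Therion show the derived state '1' for Char. 2, supporting them as a clade.
Only Euryellus and Helioites show the derived state '1' for Char. 3, supporting them as a clade.
Char. 4: derived state '1' in Dromella, Euryellus, and Helioites only — synapomorphy for {Dromella, Euryellus, Helioites}.
Char. 5 (derived state '1') is unique to Helioites (autapomorphy; uninformative for grouping).
Most parsimonious ingroup topology: ((Leptoensis,Therion),((Dromella,(Euryellus,Helioites)),Aelella)).
Euryellus and Dromella share a more recent common ancestor with each other than either does with Aelella, so Aelella is the least closely related of the three.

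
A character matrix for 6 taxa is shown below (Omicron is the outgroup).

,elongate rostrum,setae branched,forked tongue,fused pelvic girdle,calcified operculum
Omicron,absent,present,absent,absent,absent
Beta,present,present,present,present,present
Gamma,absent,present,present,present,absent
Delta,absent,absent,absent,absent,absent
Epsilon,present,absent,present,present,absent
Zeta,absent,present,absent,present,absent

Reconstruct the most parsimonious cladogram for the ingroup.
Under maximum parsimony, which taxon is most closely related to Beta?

Character polarity is set by the outgroup: the derived state is whichever differs from the outgroup's state, so for setae branched the derived state is 'absent', and for the remaining characters it is 'present'.
elongate rostrum (derived state 'present') is shared by Beta and Epsilon — a synapomorphy uniting that clade.
setae branched (state 'absent') occurs in Delta and Epsilon but conflicts with the nesting implied by the other characters — most parsimoniously interpreted as homoplasy.
forked tongue: derived state 'present' in Beta, Epsilon, and Gamma only — synapomorphy for {Beta, Epsilon, Gamma}.
fused pelvic girdle: derived state 'present' in Beta, Epsilon, Gamma, and Zeta only — synapomorphy for {Beta, Epsilon, Gamma, Zeta}.
calcified operculum (derived state 'present') is unique to Beta (autapomorphy; uninformative for grouping).
Most parsimonious ingroup topology: ((((Beta,Epsilon),Gamma),Zeta),Delta).
Beta and Epsilon form a cherry on this tree, so they are sister taxa.

Epsilon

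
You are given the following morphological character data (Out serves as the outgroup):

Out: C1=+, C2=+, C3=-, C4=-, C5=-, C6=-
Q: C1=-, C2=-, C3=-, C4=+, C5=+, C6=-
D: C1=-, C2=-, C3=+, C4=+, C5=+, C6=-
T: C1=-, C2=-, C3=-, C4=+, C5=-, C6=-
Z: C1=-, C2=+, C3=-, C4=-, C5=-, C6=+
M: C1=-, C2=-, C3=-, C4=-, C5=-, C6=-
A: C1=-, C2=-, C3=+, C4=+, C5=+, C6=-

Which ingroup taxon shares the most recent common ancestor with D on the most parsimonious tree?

Character polarity is set by the outgroup: the derived state is whichever differs from the outgroup's state, so for C1, C2 the derived state is '-', and for the remaining characters it is '+'.
All ingroup taxa share the derived state '-' for C1; it defines the ingroup but does not resolve relationships within it.
C2: derived state '-' in A, D, M, Q, and T only — synapomorphy for {A, D, M, Q, T}.
C3 (derived state '+') is shared by A and D — a synapomorphy uniting that clade.
C4: derived state '+' in A, D, Q, and T only — synapomorphy for {A, D, Q, T}.
C5: derived state '+' in A, D, and Q only — synapomorphy for {A, D, Q}.
C6: derived state '+' in Z only — an autapomorphy, so it tells us nothing about relationships among taxa.
Most parsimonious ingroup topology: ((((Q,(D,A)),T),M),Z).
D and A form a cherry on this tree, so they are sister taxa.

A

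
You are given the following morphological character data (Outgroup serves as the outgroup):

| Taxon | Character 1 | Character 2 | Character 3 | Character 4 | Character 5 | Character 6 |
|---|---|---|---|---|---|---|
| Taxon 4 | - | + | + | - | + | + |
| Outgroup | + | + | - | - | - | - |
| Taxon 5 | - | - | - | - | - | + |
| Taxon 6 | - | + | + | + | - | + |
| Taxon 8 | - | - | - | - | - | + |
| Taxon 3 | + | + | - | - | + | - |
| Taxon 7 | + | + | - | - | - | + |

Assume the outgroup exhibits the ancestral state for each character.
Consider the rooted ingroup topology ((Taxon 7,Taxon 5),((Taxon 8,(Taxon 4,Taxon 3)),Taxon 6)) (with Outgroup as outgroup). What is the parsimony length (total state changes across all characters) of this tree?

Map each character onto ((Taxon 7,Taxon 5),((Taxon 8,(Taxon 4,Taxon 3)),Taxon 6)) (rooted by Outgroup) and count the minimum state changes it requires (Fitch parsimony):
Character 1: 3; Character 2: 2; Character 3: 2; Character 4: 1; Character 5: 1; Character 6: 2.
Total tree length = 11.

11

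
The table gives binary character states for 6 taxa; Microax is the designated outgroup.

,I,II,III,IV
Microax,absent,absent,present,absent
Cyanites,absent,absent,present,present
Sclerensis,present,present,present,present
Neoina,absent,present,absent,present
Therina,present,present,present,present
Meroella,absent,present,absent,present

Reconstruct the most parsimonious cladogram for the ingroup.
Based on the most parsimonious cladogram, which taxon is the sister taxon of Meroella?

Neoina

Character polarity is set by the outgroup: the derived state is whichever differs from the outgroup's state, so for III the derived state is 'absent', and for the remaining characters it is 'present'.
I: derived state 'present' in Sclerensis and Therina only — synapomorphy for {Sclerensis, Therina}.
Only Meroella, Neoina, Sclerensis, and Therina show the derived state 'present' for II, supporting them as a clade.
III (derived state 'absent') is shared by Meroella and Neoina — a synapomorphy uniting that clade.
All ingroup taxa share the derived state 'present' for IV; it defines the ingroup but does not resolve relationships within it.
Most parsimonious ingroup topology: (Cyanites,((Sclerensis,Therina),(Neoina,Meroella))).
Meroella and Neoina form a cherry on this tree, so they are sister taxa.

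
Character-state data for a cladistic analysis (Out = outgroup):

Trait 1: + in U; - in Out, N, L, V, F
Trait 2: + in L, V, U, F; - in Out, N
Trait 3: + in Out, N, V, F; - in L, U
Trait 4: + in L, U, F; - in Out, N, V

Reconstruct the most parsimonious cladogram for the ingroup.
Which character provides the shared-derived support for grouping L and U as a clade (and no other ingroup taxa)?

Trait 3

Character polarity is set by the outgroup: the derived state is whichever differs from the outgroup's state, so for Trait 3 the derived state is '-', and for the remaining characters it is '+'.
Trait 1 (derived state '+') is unique to U (autapomorphy; uninformative for grouping).
Trait 2: derived state '+' in F, L, U, and V only — synapomorphy for {F, L, U, V}.
Trait 3: derived state '-' in L and U only — synapomorphy for {L, U}.
Trait 4: derived state '+' in F, L, and U only — synapomorphy for {F, L, U}.
Most parsimonious ingroup topology: (N,(((L,U),F),V)).
The clade {L, U} is supported by Trait 3: its derived state '-' occurs in exactly those taxa and in no other taxon (including the outgroup).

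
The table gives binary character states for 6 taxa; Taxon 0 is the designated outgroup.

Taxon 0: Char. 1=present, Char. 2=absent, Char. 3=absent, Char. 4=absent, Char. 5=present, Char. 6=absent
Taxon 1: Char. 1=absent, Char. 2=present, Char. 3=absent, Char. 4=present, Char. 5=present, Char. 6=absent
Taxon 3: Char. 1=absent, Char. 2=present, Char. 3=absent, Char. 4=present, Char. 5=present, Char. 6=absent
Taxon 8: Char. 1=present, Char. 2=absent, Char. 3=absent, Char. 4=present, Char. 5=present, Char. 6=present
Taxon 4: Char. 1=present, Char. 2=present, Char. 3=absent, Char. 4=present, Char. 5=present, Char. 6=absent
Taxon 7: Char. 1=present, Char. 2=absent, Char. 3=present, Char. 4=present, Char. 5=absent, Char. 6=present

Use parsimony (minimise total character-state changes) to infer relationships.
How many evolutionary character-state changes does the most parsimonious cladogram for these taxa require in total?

6

Character polarity is set by the outgroup: the derived state is whichever differs from the outgroup's state, so for Char. 1, Char. 5 the derived state is 'absent', and for the remaining characters it is 'present'.
Char. 1: derived state 'absent' in Taxon 1 and Taxon 3 only — synapomorphy for {Taxon 1, Taxon 3}.
Only Taxon 1, Taxon 3, and Taxon 4 show the derived state 'present' for Char. 2, supporting them as a clade.
Char. 3: derived state 'present' in Taxon 7 only — an autapomorphy, so it tells us nothing about relationships among taxa.
Char. 4 (derived state 'present') is shared by all ingroup taxa — unites the whole ingroup.
Char. 5 (derived state 'absent') is unique to Taxon 7 (autapomorphy; uninformative for grouping).
Only Taxon 7 and Taxon 8 show the derived state 'present' for Char. 6, supporting them as a clade.
Most parsimonious ingroup topology: (((Taxon 1,Taxon 3),Taxon 4),(Taxon 8,Taxon 7)).
Changes per character on this tree: Char. 1: 1; Char. 2: 1; Char. 3: 1; Char. 4: 1; Char. 5: 1; Char. 6: 1.
Total = 6.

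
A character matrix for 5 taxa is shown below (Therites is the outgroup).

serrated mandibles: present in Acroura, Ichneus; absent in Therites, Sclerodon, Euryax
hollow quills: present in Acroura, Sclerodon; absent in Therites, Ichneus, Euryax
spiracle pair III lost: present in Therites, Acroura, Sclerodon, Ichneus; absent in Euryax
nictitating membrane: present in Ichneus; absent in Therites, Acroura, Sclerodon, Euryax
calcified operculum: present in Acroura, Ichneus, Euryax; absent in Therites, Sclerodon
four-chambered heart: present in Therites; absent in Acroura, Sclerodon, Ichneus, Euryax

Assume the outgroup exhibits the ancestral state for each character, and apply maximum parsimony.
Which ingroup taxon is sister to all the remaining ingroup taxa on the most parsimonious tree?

Character polarity is set by the outgroup: the derived state is whichever differs from the outgroup's state, so for spiracle pair III lost, four-chambered heart the derived state is 'absent', and for the remaining characters it is 'present'.
Only Acroura and Ichneus show the derived state 'present' for serrated mandibles, supporting them as a clade.
hollow quills groups Acroura and Sclerodon, which is incompatible with the clades supported by the remaining characters; treating it as convergent (homoplasy) costs fewer steps than any alternative tree.
spiracle pair III lost: derived state 'absent' in Euryax only — an autapomorphy, so it tells us nothing about relationships among taxa.
nictitating membrane (derived state 'present') is unique to Ichneus (autapomorphy; uninformative for grouping).
Only Acroura, Euryax, and Ichneus show the derived state 'present' for calcified operculum, supporting them as a clade.
All ingroup taxa share the derived state 'absent' for four-chambered heart; it defines the ingroup but does not resolve relationships within it.
Most parsimonious ingroup topology: (((Acroura,Ichneus),Euryax),Sclerodon).
Sclerodon is sister to the clade containing all other ingroup taxa, so it is the earliest-diverging (most basal) ingroup lineage.

Sclerodon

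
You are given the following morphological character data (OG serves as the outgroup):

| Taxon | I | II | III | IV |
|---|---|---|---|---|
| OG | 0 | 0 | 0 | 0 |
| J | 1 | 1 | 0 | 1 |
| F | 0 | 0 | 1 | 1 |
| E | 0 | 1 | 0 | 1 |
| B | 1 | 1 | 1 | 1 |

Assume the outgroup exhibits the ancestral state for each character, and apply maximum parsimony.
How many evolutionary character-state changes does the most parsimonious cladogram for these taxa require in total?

5

The outgroup has state '0' for every character, so '1' is the derived state throughout.
Only B and J show the derived state '1' for I, supporting them as a clade.
II (derived state '1') is shared by B, E, and J — a synapomorphy uniting that clade.
III groups B and F, which is incompatible with the clades supported by the remaining characters; treating it as convergent (homoplasy) costs fewer steps than any alternative tree.
All ingroup taxa share the derived state '1' for IV; it defines the ingroup but does not resolve relationships within it.
Most parsimonious ingroup topology: (((J,B),E),F).
Changes per character on this tree: I: 1; II: 1; III: 2; IV: 1.
Total = 5.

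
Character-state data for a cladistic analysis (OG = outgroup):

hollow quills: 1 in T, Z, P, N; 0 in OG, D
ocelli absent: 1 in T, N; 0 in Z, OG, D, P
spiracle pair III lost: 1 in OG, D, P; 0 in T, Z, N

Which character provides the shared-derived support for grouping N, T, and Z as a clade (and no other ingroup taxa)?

Character polarity is set by the outgroup: the derived state is whichever differs from the outgroup's state, so for spiracle pair III lost the derived state is '0', and for the remaining characters it is '1'.
Only N, P, T, and Z show the derived state '1' for hollow quills, supporting them as a clade.
Only N and T show the derived state '1' for ocelli absent, supporting them as a clade.
spiracle pair III lost (derived state '0') is shared by N, T, and Z — a synapomorphy uniting that clade.
Most parsimonious ingroup topology: ((P,(Z,(T,N))),D).
The clade {N, T, Z} is supported by spiracle pair III lost: its derived state '0' occurs in exactly those taxa and in no other taxon (including the outgroup).

spiracle pair III lost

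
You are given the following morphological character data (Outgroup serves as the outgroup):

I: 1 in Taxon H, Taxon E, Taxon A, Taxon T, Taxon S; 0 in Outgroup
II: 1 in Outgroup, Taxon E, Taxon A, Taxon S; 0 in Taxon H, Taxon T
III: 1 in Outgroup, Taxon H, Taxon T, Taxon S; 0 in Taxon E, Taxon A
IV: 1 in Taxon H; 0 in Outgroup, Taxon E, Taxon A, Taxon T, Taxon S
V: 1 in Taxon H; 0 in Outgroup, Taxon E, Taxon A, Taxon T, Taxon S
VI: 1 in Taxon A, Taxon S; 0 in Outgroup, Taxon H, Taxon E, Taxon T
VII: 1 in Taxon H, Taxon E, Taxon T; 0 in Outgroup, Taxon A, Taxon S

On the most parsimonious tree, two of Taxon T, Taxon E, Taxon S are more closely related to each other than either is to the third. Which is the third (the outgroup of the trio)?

Character polarity is set by the outgroup: the derived state is whichever differs from the outgroup's state, so for II, III the derived state is '0', and for the remaining characters it is '1'.
All ingroup taxa share the derived state '1' for I; it defines the ingroup but does not resolve relationships within it.
II: derived state '0' in Taxon H and Taxon T only — synapomorphy for {Taxon H, Taxon T}.
III groups Taxon A and Taxon E, which is incompatible with the clades supported by the remaining characters; treating it as convergent (homoplasy) costs fewer steps than any alternative tree.
IV (derived state '1') is unique to Taxon H (autapomorphy; uninformative for grouping).
V: derived state '1' in Taxon H only — an autapomorphy, so it tells us nothing about relationships among taxa.
Only Taxon A and Taxon S show the derived state '1' for VI, supporting them as a clade.
Only Taxon E, Taxon H, and Taxon T show the derived state '1' for VII, supporting them as a clade.
Most parsimonious ingroup topology: (((Taxon H,Taxon T),Taxon E),(Taxon A,Taxon S)).
Taxon T and Taxon E share a more recent common ancestor with each other than either does with Taxon S, so Taxon S is the least closely related of the three.

Taxon S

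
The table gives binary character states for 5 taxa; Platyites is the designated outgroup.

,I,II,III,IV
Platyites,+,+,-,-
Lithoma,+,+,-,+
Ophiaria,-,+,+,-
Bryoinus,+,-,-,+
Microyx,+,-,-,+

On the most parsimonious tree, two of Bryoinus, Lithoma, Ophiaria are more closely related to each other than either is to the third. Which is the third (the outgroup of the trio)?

Character polarity is set by the outgroup: the derived state is whichever differs from the outgroup's state, so for I, II the derived state is '-', and for the remaining characters it is '+'.
I: derived state '-' in Ophiaria only — an autapomorphy, so it tells us nothing about relationships among taxa.
II (derived state '-') is shared by Bryoinus and Microyx — a synapomorphy uniting that clade.
III (derived state '+') is unique to Ophiaria (autapomorphy; uninformative for grouping).
Only Bryoinus, Lithoma, and Microyx show the derived state '+' for IV, supporting them as a clade.
Most parsimonious ingroup topology: ((Lithoma,(Bryoinus,Microyx)),Ophiaria).
Bryoinus and Lithoma share a more recent common ancestor with each other than either does with Ophiaria, so Ophiaria is the least closely related of the three.

Ophiaria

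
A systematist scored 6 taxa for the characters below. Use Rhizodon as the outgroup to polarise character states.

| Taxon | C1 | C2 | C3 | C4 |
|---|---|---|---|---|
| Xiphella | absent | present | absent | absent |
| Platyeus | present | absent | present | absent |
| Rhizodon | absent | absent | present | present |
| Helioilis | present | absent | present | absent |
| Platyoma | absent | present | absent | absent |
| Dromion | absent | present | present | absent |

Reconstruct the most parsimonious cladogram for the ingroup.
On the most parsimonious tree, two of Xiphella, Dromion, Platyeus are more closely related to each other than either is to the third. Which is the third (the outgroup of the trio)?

Platyeus

Character polarity is set by the outgroup: the derived state is whichever differs from the outgroup's state, so for C3, C4 the derived state is 'absent', and for the remaining characters it is 'present'.
Only Helioilis and Platyeus show the derived state 'present' for C1, supporting them as a clade.
C2 (derived state 'present') is shared by Dromion, Platyoma, and Xiphella — a synapomorphy uniting that clade.
Only Platyoma and Xiphella show the derived state 'absent' for C3, supporting them as a clade.
C4 (derived state 'absent') is shared by all ingroup taxa — unites the whole ingroup.
Most parsimonious ingroup topology: (((Xiphella,Platyoma),Dromion),(Helioilis,Platyeus)).
Dromion and Xiphella share a more recent common ancestor with each other than either does with Platyeus, so Platyeus is the least closely related of the three.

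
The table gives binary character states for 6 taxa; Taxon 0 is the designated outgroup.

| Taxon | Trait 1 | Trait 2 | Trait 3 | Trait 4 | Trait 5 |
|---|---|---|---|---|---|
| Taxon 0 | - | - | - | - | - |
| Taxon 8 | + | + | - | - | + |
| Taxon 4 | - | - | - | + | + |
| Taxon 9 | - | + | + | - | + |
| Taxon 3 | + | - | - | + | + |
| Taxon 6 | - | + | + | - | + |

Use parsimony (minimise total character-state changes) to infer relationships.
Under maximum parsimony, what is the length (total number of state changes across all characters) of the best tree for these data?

6

The outgroup has state '-' for every character, so '+' is the derived state throughout.
Trait 1 (state '+') occurs in Taxon 3 and Taxon 8 but conflicts with the nesting implied by the other characters — most parsimoniously interpreted as homoplasy.
Trait 2 (derived state '+') is shared by Taxon 6, Taxon 8, and Taxon 9 — a synapomorphy uniting that clade.
Only Taxon 6 and Taxon 9 show the derived state '+' for Trait 3, supporting them as a clade.
Trait 4 (derived state '+') is shared by Taxon 3 and Taxon 4 — a synapomorphy uniting that clade.
All ingroup taxa share the derived state '+' for Trait 5; it defines the ingroup but does not resolve relationships within it.
Most parsimonious ingroup topology: ((Taxon 8,(Taxon 9,Taxon 6)),(Taxon 4,Taxon 3)).
Changes per character on this tree: Trait 1: 2; Trait 2: 1; Trait 3: 1; Trait 4: 1; Trait 5: 1.
Total = 6.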